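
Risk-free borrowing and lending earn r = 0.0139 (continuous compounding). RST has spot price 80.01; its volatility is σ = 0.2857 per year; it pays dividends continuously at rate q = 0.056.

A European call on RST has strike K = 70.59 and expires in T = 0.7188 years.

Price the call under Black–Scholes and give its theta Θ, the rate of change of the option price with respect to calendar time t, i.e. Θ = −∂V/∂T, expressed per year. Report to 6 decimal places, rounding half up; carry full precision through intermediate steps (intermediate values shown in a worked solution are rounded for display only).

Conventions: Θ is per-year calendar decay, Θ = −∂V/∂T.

price = 11.089279
Θ = -2.121753

σ√T = 0.2857·√0.7188 = 0.242222
d₁ = (ln(S/K) + (r−q+σ²/2)T) / (σ√T) = (ln(80.01/70.59) + (0.0139−0.056+0.2857²/2)·0.7188) / 0.242222 = (0.125263 − 0.000926) / 0.242222 = 0.513320
d₂ = d₁ − σ√T = 0.513320 − 0.242222 = 0.271097
e^{−rT} = 0.990058
e^{−qT} = 0.960547
N(d₁) = 0.696136,  N(d₂) = 0.606842
Call price V = S·e^{−qT}·N(d₁) − K·e^{−rT}·N(d₂) = 53.500380 − 42.411101 = 11.089279
φ(d₁) = (1/√(2π))·e^{−d₁²/2} = 0.349697
Θ = −S·e^{−qT}·φ(d₁)·σ/(2√T) + q·S·e^{−qT}·N(d₁) − r·K·e^{−rT}·N(d₂) = −4.528260 + 2.996021 − 0.589514 = -2.121753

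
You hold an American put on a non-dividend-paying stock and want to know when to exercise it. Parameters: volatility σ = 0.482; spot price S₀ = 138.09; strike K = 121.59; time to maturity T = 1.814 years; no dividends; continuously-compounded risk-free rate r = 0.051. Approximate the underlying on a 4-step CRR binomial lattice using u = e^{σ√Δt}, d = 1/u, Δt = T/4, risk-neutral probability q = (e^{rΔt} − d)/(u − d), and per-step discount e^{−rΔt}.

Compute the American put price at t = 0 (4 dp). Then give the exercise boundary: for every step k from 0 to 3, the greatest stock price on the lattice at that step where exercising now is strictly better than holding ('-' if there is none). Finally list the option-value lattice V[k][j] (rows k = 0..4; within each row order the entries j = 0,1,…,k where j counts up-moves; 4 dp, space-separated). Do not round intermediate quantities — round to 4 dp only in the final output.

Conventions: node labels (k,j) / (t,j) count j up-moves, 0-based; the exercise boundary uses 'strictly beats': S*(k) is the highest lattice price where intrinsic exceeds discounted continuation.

price = 20.6631
boundary = - - 72.1484 52.1505
tree:
20.6631
32.5650 7.4681
49.4416 14.0229 0.0000
69.4395 26.3308 0.0000 0.0000
83.8944 49.4416 0.0000 0.0000 0.0000

Δt=0.45350, u=1.38346, d=0.72282, q=0.45497, disc=e^(-rΔt)=0.97714
k=4 terminal: V=max(K-S,0) → 83.8944 49.4416 0.0000 0.0000 0.0000
k=3: j=0 S=52.1505 intr=69.4395 cont=66.6595 V=69.4395[EX]; j=1 S=99.8147 intr=21.7753 cont=26.3308 V=26.3308[hold]; j=2 S=191.0425 intr=0.0000 cont=0.0000 V=0.0000[hold]; j=3 S=365.6501 intr=0.0000 cont=0.0000 V=0.0000[hold]  S*(3)=52.1505
k=2: j=0 S=72.1484 intr=49.4416 cont=48.6870 V=49.4416[EX]; j=1 S=138.0900 intr=0.0000 cont=14.0229 V=14.0229[hold]; j=2 S=264.3004 intr=0.0000 cont=0.0000 V=0.0000[hold]  S*(2)=72.1484
k=1: j=0 S=99.8147 intr=21.7753 cont=32.5650 V=32.5650[hold]; j=1 S=191.0425 intr=0.0000 cont=7.4681 V=7.4681[hold]  S*(1)=-
k=0: j=0 S=138.0900 intr=0.0000 cont=20.6631 V=20.6631[hold]  S*(0)=-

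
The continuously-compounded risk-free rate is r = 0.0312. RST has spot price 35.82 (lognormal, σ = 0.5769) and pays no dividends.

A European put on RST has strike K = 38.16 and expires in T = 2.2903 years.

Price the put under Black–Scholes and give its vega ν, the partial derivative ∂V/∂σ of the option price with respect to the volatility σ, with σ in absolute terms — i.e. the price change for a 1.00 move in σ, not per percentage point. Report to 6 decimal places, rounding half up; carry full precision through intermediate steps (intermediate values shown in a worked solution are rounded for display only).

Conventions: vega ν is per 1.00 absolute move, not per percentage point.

price = 11.896465
ν = 19.579774

σ√T = 0.5769·√2.2903 = 0.873065
d₁ = (ln(S/K) + (r+σ²/2)T) / (σ√T) = (ln(35.82/38.16) + (0.0312+0.5769²/2)·2.2903) / 0.873065 = (-0.063281 + 0.452579) / 0.873065 = 0.445897
d₂ = d₁ − σ√T = 0.445897 − 0.873065 = -0.427168
e^{−rT} = 0.931036
N(−d₁) = 0.327836,  N(−d₂) = 0.665372
Put price V = K·e^{−rT}·N(−d₂) − S·N(−d₁) = 23.639541 − 11.743076 = 11.896465
φ(d₁) = (1/√(2π))·e^{−d₁²/2} = 0.361190
ν = S·φ(d₁)·√T = 19.579774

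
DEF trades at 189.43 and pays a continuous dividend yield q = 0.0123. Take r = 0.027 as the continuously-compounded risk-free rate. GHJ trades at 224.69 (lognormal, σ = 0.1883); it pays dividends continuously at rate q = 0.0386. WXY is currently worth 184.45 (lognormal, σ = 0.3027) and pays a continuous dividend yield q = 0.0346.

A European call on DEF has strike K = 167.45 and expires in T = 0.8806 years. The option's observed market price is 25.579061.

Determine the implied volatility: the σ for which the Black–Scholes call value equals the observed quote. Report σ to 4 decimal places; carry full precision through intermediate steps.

sigma = 0.1380

At σ = 0.1380 the Black–Scholes value reproduces the quote:
σ√T = 0.138·√0.8806 = 0.129500
d₁ = (ln(S/K) + (r−q+σ²/2)T) / (σ√T) = (ln(189.43/167.45) + (0.027−0.0123+0.138²/2)·0.8806) / 0.129500 = (0.123335 + 0.021330) / 0.129500 = 1.117105
d₂ = d₁ − σ√T = 1.117105 − 0.129500 = 0.987605
e^{−rT} = 0.976504
e^{−qT} = 0.989227
N(d₁) = 0.868025,  N(d₂) = 0.838327
V = S·e^{−qT}·N(d₁) − K·e^{−rT}·N(d₂) = 162.658638 − 137.079577 = 25.579061 (the quoted price), and the Black–Scholes price is strictly increasing in σ, so σ is unique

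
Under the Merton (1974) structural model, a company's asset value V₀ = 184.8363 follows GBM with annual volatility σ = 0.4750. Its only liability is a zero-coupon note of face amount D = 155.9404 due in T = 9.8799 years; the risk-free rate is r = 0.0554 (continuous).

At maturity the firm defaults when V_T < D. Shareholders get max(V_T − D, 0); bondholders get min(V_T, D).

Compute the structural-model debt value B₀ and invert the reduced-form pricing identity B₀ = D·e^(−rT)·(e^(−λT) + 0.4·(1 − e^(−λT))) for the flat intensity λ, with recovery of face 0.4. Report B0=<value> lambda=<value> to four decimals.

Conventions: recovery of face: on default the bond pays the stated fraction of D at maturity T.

B0=55.9577 lambda=0.1014

Equity is a call on the firm's assets struck at D = 155.9404:
d₁ = [ln(V₀/D) + (r + σ²/2)T] / (σ√T)
   = [ln(184.8363/155.9404) + (0.0554 + 0.5·0.4750²)·9.8799] / (0.4750·√9.8799)
   = [0.169997 + 1.661923] / 1.493035 = 1.226977
d₂ = d₁ − σ√T = 1.226977 − 1.493035 = -0.266058
N(d₁) = 0.890084,  N(d₂) = 0.395097,  e^(−rT) = 0.578483
E₀ = V₀·N(d₁) − D·e^(−rT)·N(d₂)
   = 184.8363·0.890084 − 155.9404·0.578483·0.395097 = 128.878625
B₀ = V₀ − E₀ = 184.8363 − 128.878625 = 55.957675
e^(−λT) = (B₀·e^(rT)/D − 0.4)/(1 − 0.4) = (55.9577·1.728660/155.9404 − 0.4)/0.6 = 0.36718804
λ = −ln(0.36718804)/9.8799 = 0.101406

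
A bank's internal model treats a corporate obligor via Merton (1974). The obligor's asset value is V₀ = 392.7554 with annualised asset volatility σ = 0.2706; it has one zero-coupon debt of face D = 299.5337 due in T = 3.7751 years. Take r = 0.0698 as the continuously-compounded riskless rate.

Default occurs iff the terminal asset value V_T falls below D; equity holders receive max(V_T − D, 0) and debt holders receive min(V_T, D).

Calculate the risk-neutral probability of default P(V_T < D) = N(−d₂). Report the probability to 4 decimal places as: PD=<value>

With assets at 392.7554 and a single debt payment of 299.5337 at 3.7751 years:
d₁ = [ln(V₀/D) + (r + σ²/2)T] / (σ√T)
   = [ln(392.7554/299.5337) + (0.0698 + 0.5·0.2706²)·3.7751] / (0.2706·√3.7751)
   = [0.270960 + 0.401717] / 0.525765 = 1.279424
d₂ = d₁ − σ√T = 1.279424 − 0.525765 = 0.753658
risk-neutral PD = N(−d₂) = N(-0.753658) = 0.225527

PD=0.2255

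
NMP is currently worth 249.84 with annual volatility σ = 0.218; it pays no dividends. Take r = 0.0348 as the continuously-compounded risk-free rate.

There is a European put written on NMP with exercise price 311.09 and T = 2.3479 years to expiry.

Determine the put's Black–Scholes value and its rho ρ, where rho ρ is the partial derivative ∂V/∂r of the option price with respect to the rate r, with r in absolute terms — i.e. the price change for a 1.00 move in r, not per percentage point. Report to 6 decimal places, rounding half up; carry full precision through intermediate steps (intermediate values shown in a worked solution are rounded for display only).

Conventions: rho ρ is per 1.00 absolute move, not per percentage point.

σ√T = 0.218·√2.3479 = 0.334038
d₁ = (ln(S/K) + (r+σ²/2)T) / (σ√T) = (ln(249.84/311.09) + (0.0348+0.218²/2)·2.3479) / 0.334038 = (-0.219262 + 0.137498) / 0.334038 = -0.244774
d₂ = d₁ − σ√T = -0.244774 − 0.334038 = -0.578812
e^{−rT} = 0.921542
N(−d₁) = 0.596684,  N(−d₂) = 0.718642
Put price V = K·e^{−rT}·N(−d₂) − S·N(−d₁) = 206.022093 − 149.075582 = 56.946511
ρ = −K·T·e^{−rT}·N(−d₂) = -483.719272

price = 56.946511
ρ = -483.719272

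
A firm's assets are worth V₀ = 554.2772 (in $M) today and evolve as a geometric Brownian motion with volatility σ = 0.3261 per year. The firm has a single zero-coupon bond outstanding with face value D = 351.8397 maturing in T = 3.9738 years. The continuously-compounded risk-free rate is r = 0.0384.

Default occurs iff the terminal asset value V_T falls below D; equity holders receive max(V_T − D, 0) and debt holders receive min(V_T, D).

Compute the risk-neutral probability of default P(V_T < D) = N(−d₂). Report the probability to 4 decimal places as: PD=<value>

PD=0.2713

Apply the equity-as-call identities (strike 351.8397, horizon 3.9738 years):
d₁ = [ln(V₀/D) + (r + σ²/2)T] / (σ√T)
   = [ln(554.2772/351.8397) + (0.0384 + 0.5·0.3261²)·3.9738] / (0.3261·√3.9738)
   = [0.454489 + 0.363883] / 0.650061 = 1.258917
d₂ = d₁ − σ√T = 1.258917 − 0.650061 = 0.608857
risk-neutral PD = N(−d₂) = N(-0.608857) = 0.271310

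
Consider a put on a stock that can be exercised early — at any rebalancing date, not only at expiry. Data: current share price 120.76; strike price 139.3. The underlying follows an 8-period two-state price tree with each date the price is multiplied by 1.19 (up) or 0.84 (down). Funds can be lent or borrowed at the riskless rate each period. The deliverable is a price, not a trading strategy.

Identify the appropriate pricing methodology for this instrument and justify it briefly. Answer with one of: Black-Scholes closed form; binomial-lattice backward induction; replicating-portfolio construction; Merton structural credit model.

framework: binomial-lattice backward induction

Key observation: the put (strike 139.3 on spot 120.76) is American-style on a 8-step discrete price model, so the early-exercise decision at every node requires stepwise backward valuation — a closed form cannot price the exercise right.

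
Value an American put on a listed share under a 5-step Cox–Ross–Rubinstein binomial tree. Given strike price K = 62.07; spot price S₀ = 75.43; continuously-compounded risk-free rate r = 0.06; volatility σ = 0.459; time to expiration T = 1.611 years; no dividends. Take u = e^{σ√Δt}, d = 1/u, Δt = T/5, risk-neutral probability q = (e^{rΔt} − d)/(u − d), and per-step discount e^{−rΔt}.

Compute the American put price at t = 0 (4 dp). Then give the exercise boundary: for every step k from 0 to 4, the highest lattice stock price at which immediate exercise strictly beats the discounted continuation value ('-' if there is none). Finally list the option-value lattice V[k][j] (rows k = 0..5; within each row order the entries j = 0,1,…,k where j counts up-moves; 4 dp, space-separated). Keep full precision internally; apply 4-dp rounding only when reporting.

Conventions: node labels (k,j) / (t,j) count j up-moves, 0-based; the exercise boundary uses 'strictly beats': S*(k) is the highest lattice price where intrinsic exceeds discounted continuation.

Δt=0.32220, u=1.29763, d=0.77063, q=0.47227, disc=e^(-rΔt)=0.98085
k=5 terminal: V=max(K-S,0) → 41.5684 27.5485 3.9410 0.0000 0.0000 0.0000
k=4: j=0 S=26.6035 intr=35.4665 cont=34.2781 V=35.4665[EX]; j=1 S=44.7962 intr=17.2738 cont=16.0854 V=17.2738[EX]; j=2 S=75.4300 intr=0.0000 cont=2.0400 V=2.0400[hold]; j=3 S=127.0126 intr=0.0000 cont=0.0000 V=0.0000[hold]; j=4 S=213.8698 intr=0.0000 cont=0.0000 V=0.0000[hold]  S*(4)=44.7962
k=3: j=0 S=34.5215 intr=27.5485 cont=26.3601 V=27.5485[EX]; j=1 S=58.1290 intr=3.9410 cont=9.8863 V=9.8863[hold]; j=2 S=97.8803 intr=0.0000 cont=1.0559 V=1.0559[hold]; j=3 S=164.8155 intr=0.0000 cont=0.0000 V=0.0000[hold]  S*(3)=34.5215
k=2: j=0 S=44.7962 intr=17.2738 cont=18.8394 V=18.8394[hold]; j=1 S=75.4300 intr=0.0000 cont=5.6065 V=5.6065[hold]; j=2 S=127.0126 intr=0.0000 cont=0.5466 V=0.5466[hold]  S*(2)=-
k=1: j=0 S=58.1290 intr=3.9410 cont=12.3489 V=12.3489[hold]; j=1 S=97.8803 intr=0.0000 cont=3.1553 V=3.1553[hold]  S*(1)=-
k=0: j=0 S=75.4300 intr=0.0000 cont=7.8537 V=7.8537[hold]  S*(0)=-

price = 7.8537
boundary = - - - 34.5215 44.7962
tree:
7.8537
12.3489 3.1553
18.8394 5.6065 0.5466
27.5485 9.8863 1.0559 0.0000
35.4665 17.2738 2.0400 0.0000 0.0000
41.5684 27.5485 3.9410 0.0000 0.0000 0.0000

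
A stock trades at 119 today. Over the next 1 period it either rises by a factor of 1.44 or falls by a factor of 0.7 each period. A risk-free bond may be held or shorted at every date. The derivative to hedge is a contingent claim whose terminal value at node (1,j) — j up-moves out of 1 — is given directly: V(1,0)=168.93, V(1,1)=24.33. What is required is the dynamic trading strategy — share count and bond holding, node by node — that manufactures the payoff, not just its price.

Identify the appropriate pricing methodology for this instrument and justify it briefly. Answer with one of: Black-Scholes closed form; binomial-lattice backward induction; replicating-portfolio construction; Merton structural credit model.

Key observation: what is demanded is not a single number but the (Δ, B) position at each node of the 1.44/0.7 tree starting at 119; constructing those positions is the replicating-portfolio method.

framework: replicating-portfolio construction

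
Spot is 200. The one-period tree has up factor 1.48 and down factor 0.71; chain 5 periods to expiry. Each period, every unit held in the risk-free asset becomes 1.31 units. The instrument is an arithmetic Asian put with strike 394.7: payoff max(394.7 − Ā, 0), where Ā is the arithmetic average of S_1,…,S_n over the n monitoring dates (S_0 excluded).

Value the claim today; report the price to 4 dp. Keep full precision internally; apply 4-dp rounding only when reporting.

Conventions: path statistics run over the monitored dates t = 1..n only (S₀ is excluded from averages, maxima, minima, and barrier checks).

price = 11.6156

With p* = (R−d)/(u−d) = 0.7792, sum probability × payoff across the paths and divide by R^5.
Enumerate all 2^5 = 32 price paths (U = up ×1.48, D = down ×0.71); each path with k up-moves has probability p*^k·(1−p*)^(5−k).
DDDDD: Ā=80.2620, payoff=314.4380, prob=0.000525
UDDDD: Ā=167.3068, payoff=227.3932, prob=0.001851
DUDDD: Ā=136.5068, payoff=258.1932, prob=0.001851
UUDDD: Ā=284.5493, payoff=110.1507, prob=0.006534
DDUDD: Ā=114.6388, payoff=280.0612, prob=0.001851
UDUDD: Ā=238.9653, payoff=155.7347, prob=0.006534
DUUDD: Ā=208.1653, payoff=186.5347, prob=0.006534
UUUDD: Ā=433.9221, payoff=0.0000, prob=0.023062
DDDUD: Ā=99.1125, payoff=295.5875, prob=0.001851
UDDUD: Ā=206.6007, payoff=188.0993, prob=0.006534
DUDUD: Ā=175.8007, payoff=218.8993, prob=0.006534
UUDUD: Ā=366.4577, payoff=28.2423, prob=0.023062
DDUUD: Ā=153.9327, payoff=240.7673, prob=0.006534
UDUUD: Ā=320.8737, payoff=73.8263, prob=0.023062
DUUUD: Ā=290.0737, payoff=104.6263, prob=0.023062
UUUUD: Ā=604.6608, payoff=0.0000, prob=0.081395
DDDDU: Ā=88.0888, payoff=306.6112, prob=0.001851
UDDDU: Ā=183.6218, payoff=211.0782, prob=0.006534
DUDDU: Ā=152.8218, payoff=241.8782, prob=0.006534
UUDDU: Ā=318.5581, payoff=76.1419, prob=0.023062
DDUDU: Ā=130.9538, payoff=263.7462, prob=0.006534
UDUDU: Ā=272.9741, payoff=121.7259, prob=0.023062
DUUDU: Ā=242.1741, payoff=152.5259, prob=0.023062
UUUDU: Ā=504.8136, payoff=0.0000, prob=0.081395
DDDUU: Ā=115.4275, payoff=279.2725, prob=0.006534
UDDUU: Ā=240.6094, payoff=154.0906, prob=0.023062
DUDUU: Ā=209.8094, payoff=184.8906, prob=0.023062
UUDUU: Ā=437.3493, payoff=0.0000, prob=0.081395
DDUUU: Ā=187.9414, payoff=206.7586, prob=0.023062
UDUUU: Ā=391.7653, payoff=2.9347, prob=0.081395
DUUUU: Ā=360.9653, payoff=33.7347, prob=0.081395
UUUUU: Ā=752.4346, payoff=0.0000, prob=0.287278
Price = Σ prob·payoff / R^5 = 44.812382 / 3.857949 = 11.6156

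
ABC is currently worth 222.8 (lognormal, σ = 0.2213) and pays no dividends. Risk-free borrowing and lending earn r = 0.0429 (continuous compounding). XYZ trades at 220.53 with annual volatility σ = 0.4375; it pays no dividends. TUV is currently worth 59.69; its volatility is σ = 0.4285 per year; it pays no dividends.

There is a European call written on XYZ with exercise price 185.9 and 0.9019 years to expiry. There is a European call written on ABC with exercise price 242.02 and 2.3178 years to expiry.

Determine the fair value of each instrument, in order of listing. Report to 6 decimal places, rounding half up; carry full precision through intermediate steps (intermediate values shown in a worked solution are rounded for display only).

[XYZ call K=185.9]
σ√T = 0.4375·√0.9019 = 0.415487
d₁ = (ln(S/K) + (r+σ²/2)T) / (σ√T) = (ln(220.53/185.9) + (0.0429+0.4375²/2)·0.9019) / 0.415487 = (0.170825 + 0.125006) / 0.415487 = 0.712011
d₂ = d₁ − σ√T = 0.712011 − 0.415487 = 0.296524
e^{−rT} = 0.962047
N(d₁) = 0.761771,  N(d₂) = 0.616585
price = S·N(d₁) − K·e^{−rT}·N(d₂) = 167.993333 − 110.272898 = 57.720435
[ABC call K=242.02]
σ√T = 0.2213·√2.3178 = 0.336914
d₁ = (ln(S/K) + (r+σ²/2)T) / (σ√T) = (ln(222.8/242.02) + (0.0429+0.2213²/2)·2.3178) / 0.336914 = (-0.082746 + 0.156189) / 0.336914 = 0.217988
d₂ = d₁ − σ√T = 0.217988 − 0.336914 = -0.118926
e^{−rT} = 0.905350
N(d₁) = 0.586281,  N(d₂) = 0.452667
price = S·N(d₁) − K·e^{−rT}·N(d₂) = 130.623382 − 99.185144 = 31.438238

price(XYZ call K=185.9) = 57.720435
price(ABC call K=242.02) = 31.438238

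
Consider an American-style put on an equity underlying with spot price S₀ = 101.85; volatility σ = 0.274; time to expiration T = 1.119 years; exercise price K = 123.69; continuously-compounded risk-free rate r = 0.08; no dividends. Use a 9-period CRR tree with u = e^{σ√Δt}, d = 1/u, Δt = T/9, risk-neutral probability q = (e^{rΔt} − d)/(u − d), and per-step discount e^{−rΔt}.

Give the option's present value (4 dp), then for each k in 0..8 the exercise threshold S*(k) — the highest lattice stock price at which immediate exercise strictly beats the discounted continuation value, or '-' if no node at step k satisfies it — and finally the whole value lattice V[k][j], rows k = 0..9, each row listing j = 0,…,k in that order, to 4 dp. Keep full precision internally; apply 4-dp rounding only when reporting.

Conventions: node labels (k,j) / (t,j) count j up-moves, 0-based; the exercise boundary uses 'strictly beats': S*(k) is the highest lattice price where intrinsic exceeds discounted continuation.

Δt=0.12433  u=1.10144  d=0.90791  q=0.52752  discount=0.99010
step 9 (expiry): payoffs max(K−S,0) = 80.9999 71.9000 60.8604 47.4675 31.2198 11.5087 0.0000 0.0000 0.0000 0.0000
step 8: (k=8,j=0): S=47.0204, K−S=76.6696, hold=75.4454 ⇒ V=76.6696 exercise | (k=8,j=1): S=57.0433, K−S=66.6467, hold=65.4225 ⇒ V=66.6467 exercise | (k=8,j=2): S=69.2028, K−S=54.4872, hold=53.2630 ⇒ V=54.4872 exercise | (k=8,j=3): S=83.9542, K−S=39.7358, hold=38.5116 ⇒ V=39.7358 exercise | (k=8,j=4): S=101.8500, K−S=21.8400, hold=20.6158 ⇒ V=21.8400 exercise | (k=8,j=5): S=123.5605, K−S=0.1295, hold=5.3839 ⇒ V=5.3839 continue | (k=8,j=6): S=149.8989, K−S=0.0000, hold=0.0000 ⇒ V=0.0000 continue | (k=8,j=7): S=181.8516, K−S=0.0000, hold=0.0000 ⇒ V=0.0000 continue | (k=8,j=8): S=220.6154, K−S=0.0000, hold=0.0000 ⇒ V=0.0000 continue  boundary S*=101.8500
step 7: (k=7,j=0): S=51.7900, K−S=71.9000, hold=70.6758 ⇒ V=71.9000 exercise | (k=7,j=1): S=62.8296, K−S=60.8604, hold=59.6362 ⇒ V=60.8604 exercise | (k=7,j=2): S=76.2225, K−S=47.4675, hold=46.2433 ⇒ V=47.4675 exercise | (k=7,j=3): S=92.4702, K−S=31.2198, hold=29.9956 ⇒ V=31.2198 exercise | (k=7,j=4): S=112.1813, K−S=11.5087, hold=13.0289 ⇒ V=13.0289 continue | (k=7,j=5): S=136.0940, K−S=0.0000, hold=2.5186 ⇒ V=2.5186 continue | (k=7,j=6): S=165.1041, K−S=0.0000, hold=0.0000 ⇒ V=0.0000 continue | (k=7,j=7): S=200.2979, K−S=0.0000, hold=0.0000 ⇒ V=0.0000 continue  boundary S*=92.4702
step 6: (k=6,j=0): S=57.0433, K−S=66.6467, hold=65.4225 ⇒ V=66.6467 exercise | (k=6,j=1): S=69.2028, K−S=54.4872, hold=53.2630 ⇒ V=54.4872 exercise | (k=6,j=2): S=83.9542, K−S=39.7358, hold=38.5116 ⇒ V=39.7358 exercise | (k=6,j=3): S=101.8500, K−S=21.8400, hold=21.4098 ⇒ V=21.8400 exercise | (k=6,j=4): S=123.5605, K−S=0.1295, hold=7.4104 ⇒ V=7.4104 continue | (k=6,j=5): S=149.8989, K−S=0.0000, hold=1.1782 ⇒ V=1.1782 continue | (k=6,j=6): S=181.8516, K−S=0.0000, hold=0.0000 ⇒ V=0.0000 continue  boundary S*=101.8500
step 5: (k=5,j=0): S=62.8296, K−S=60.8604, hold=59.6362 ⇒ V=60.8604 exercise | (k=5,j=1): S=76.2225, K−S=47.4675, hold=46.2433 ⇒ V=47.4675 exercise | (k=5,j=2): S=92.4702, K−S=31.2198, hold=29.9956 ⇒ V=31.2198 exercise | (k=5,j=3): S=112.1813, K−S=11.5087, hold=14.0873 ⇒ V=14.0873 continue | (k=5,j=4): S=136.0940, K−S=0.0000, hold=4.0820 ⇒ V=4.0820 continue | (k=5,j=5): S=165.1041, K−S=0.0000, hold=0.5512 ⇒ V=0.5512 continue  boundary S*=92.4702
step 4: (k=4,j=0): S=69.2028, K−S=54.4872, hold=53.2630 ⇒ V=54.4872 exercise | (k=4,j=1): S=83.9542, K−S=39.7358, hold=38.5116 ⇒ V=39.7358 exercise | (k=4,j=2): S=101.8500, K−S=21.8400, hold=21.9626 ⇒ V=21.9626 continue | (k=4,j=3): S=123.5605, K−S=0.1295, hold=8.7222 ⇒ V=8.7222 continue | (k=4,j=4): S=149.8989, K−S=0.0000, hold=2.1975 ⇒ V=2.1975 continue  boundary S*=83.9542
step 3: (k=3,j=0): S=76.2225, K−S=47.4675, hold=46.2433 ⇒ V=47.4675 exercise | (k=3,j=1): S=92.4702, K−S=31.2198, hold=30.0596 ⇒ V=31.2198 exercise | (k=3,j=2): S=112.1813, K−S=11.5087, hold=14.8298 ⇒ V=14.8298 continue | (k=3,j=3): S=136.0940, K−S=0.0000, hold=5.2280 ⇒ V=5.2280 continue  boundary S*=92.4702
step 2: (k=2,j=0): S=83.9542, K−S=39.7358, hold=38.5116 ⇒ V=39.7358 exercise | (k=2,j=1): S=101.8500, K−S=21.8400, hold=22.3504 ⇒ V=22.3504 continue | (k=2,j=2): S=123.5605, K−S=0.1295, hold=9.6681 ⇒ V=9.6681 continue  boundary S*=83.9542
step 1: (k=1,j=0): S=92.4702, K−S=31.2198, hold=30.2622 ⇒ V=31.2198 exercise | (k=1,j=1): S=112.1813, K−S=11.5087, hold=15.5052 ⇒ V=15.5052 continue  boundary S*=92.4702
step 0: (k=0,j=0): S=101.8500, K−S=21.8400, hold=22.7032 ⇒ V=22.7032 continue  boundary S*=-

price = 22.7032
boundary = - 92.4702 83.9542 92.4702 83.9542 92.4702 101.8500 92.4702 101.8500
tree:
22.7032
31.2198 15.5052
39.7358 22.3504 9.6681
47.4675 31.2198 14.8298 5.2280
54.4872 39.7358 21.9626 8.7222 2.1975
60.8604 47.4675 31.2198 14.0873 4.0820 0.5512
66.6467 54.4872 39.7358 21.8400 7.4104 1.1782 0.0000
71.9000 60.8604 47.4675 31.2198 13.0289 2.5186 0.0000 0.0000
76.6696 66.6467 54.4872 39.7358 21.8400 5.3839 0.0000 0.0000 0.0000
80.9999 71.9000 60.8604 47.4675 31.2198 11.5087 0.0000 0.0000 0.0000 0.0000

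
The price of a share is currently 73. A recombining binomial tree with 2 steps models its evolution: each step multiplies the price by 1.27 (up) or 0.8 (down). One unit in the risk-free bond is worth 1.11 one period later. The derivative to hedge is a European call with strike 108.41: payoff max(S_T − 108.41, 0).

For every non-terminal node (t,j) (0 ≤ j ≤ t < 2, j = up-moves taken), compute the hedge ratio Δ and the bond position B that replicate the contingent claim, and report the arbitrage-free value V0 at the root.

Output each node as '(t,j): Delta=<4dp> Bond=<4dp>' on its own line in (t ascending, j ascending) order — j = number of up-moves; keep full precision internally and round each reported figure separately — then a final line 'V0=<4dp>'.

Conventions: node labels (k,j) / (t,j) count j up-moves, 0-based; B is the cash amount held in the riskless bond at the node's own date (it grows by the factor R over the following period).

No-arbitrage ⇒ martingale measure with p* = (R−d)/(u−d) = 0.6596.
At maturity the claim pays: V(2,0)=0.0000, V(2,1)=0.0000, V(2,2)=9.3317
  t=1,j=0: stock 58.4000 → up 74.1680 (V=0.0000), down 46.7200 (V=0.0000). Price 0.0000; hedge Δ=0.0000, bond B=0.0000.
  t=1,j=1: stock 92.7100 → up 117.7417 (V=9.3317), down 74.1680 (V=0.0000). Price 5.5450; hedge Δ=0.2142, bond B=-14.3097.
  t=0,j=0: stock 73.0000 → up 92.7100 (V=5.5450), down 58.4000 (V=0.0000). Price 3.2949; hedge Δ=0.1616, bond B=-8.5030.
As a check, the time-0 holding Δ(0,0)·S0 + B(0,0) comes to 3.2949 — exactly V0.

(0,0): Delta=0.1616 Bond=-8.5030
(1,0): Delta=0.0000 Bond=0.0000
(1,1): Delta=0.2142 Bond=-14.3097
V0=3.2949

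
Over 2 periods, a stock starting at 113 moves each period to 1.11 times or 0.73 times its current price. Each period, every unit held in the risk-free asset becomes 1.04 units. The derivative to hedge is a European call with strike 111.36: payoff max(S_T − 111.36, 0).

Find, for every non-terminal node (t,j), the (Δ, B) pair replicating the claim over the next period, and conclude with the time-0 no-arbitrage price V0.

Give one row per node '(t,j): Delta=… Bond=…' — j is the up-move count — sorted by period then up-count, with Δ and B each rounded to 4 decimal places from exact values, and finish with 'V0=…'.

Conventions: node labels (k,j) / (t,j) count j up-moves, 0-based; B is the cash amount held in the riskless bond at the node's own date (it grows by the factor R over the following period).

The replicating-portfolio and risk-neutral prices coincide; use p* = (1.04−0.73)/(1.11−0.73) = 0.8158 for the latter.
Payoffs at expiry: V(2,0)=0.0000, V(2,1)=0.0000, V(2,2)=27.8673
Node (1,0) S=82.4900: V=(p*·0.0000+(1−p*)·0.0000)/1.04=0.0000; Δ=(0.0000−0.0000)/(91.5639−60.2177)=0.0000; B=V−Δ·S=0.0000
Node (1,1) S=125.4300: V=(p*·27.8673+(1−p*)·0.0000)/1.04=21.8595; Δ=(27.8673−0.0000)/(139.2273−91.5639)=0.5847; B=V−Δ·S=-51.4755
Node (0,0) S=113.0000: V=(p*·21.8595+(1−p*)·0.0000)/1.04=17.1469; Δ=(21.8595−0.0000)/(125.4300−82.4900)=0.5091; B=V−Δ·S=-40.3781
Check: Δ(0,0)·S0 + B(0,0) = 17.1469 = V0.

(0,0): Delta=0.5091 Bond=-40.3781
(1,0): Delta=0.0000 Bond=0.0000
(1,1): Delta=0.5847 Bond=-51.4755
V0=17.1469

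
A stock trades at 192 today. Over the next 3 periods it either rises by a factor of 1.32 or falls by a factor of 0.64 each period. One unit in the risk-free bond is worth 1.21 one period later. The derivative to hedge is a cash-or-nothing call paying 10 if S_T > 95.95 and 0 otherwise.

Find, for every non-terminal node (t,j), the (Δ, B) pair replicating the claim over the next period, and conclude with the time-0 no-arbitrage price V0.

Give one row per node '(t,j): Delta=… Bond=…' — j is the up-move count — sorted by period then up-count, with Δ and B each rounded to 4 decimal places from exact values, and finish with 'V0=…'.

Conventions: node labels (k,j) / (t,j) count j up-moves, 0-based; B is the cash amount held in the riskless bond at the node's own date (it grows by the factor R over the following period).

The replicating-portfolio and risk-neutral prices coincide; use p* = (1.21−0.64)/(1.32−0.64) = 0.8382 for the latter.
At maturity the claim pays: V(3,0)=0.0000, V(3,1)=10.0000, V(3,2)=10.0000, V(3,3)=10.0000
(2,0): S=78.6432. Δ = (V_up−V_dn)/(S_up−S_dn) = (10.0000−0.0000)/(103.8090−50.3316) = 0.1870. V = [p*·10.0000 + (1−p*)·0.0000]/1.21 = 6.9276. B = V − Δ·S = -7.7783.
(2,1): S=162.2016. Δ = (V_up−V_dn)/(S_up−S_dn) = (10.0000−10.0000)/(214.1061−103.8090) = 0.0000. V = [p*·10.0000 + (1−p*)·10.0000]/1.21 = 8.2645. B = V − Δ·S = 8.2645.
(2,2): S=334.5408. Δ = (V_up−V_dn)/(S_up−S_dn) = (10.0000−10.0000)/(441.5939−214.1061) = 0.0000. V = [p*·10.0000 + (1−p*)·10.0000]/1.21 = 8.2645. B = V − Δ·S = 8.2645.
(1,0): S=122.8800. Δ = (V_up−V_dn)/(S_up−S_dn) = (8.2645−6.9276)/(162.2016−78.6432) = 0.0160. V = [p*·8.2645 + (1−p*)·6.9276]/1.21 = 6.6514. B = V − Δ·S = 4.6854.
(1,1): S=253.4400. Δ = (V_up−V_dn)/(S_up−S_dn) = (8.2645−8.2645)/(334.5408−162.2016) = 0.0000. V = [p*·8.2645 + (1−p*)·8.2645]/1.21 = 6.8301. B = V − Δ·S = 6.8301.
(0,0): S=192.0000. Δ = (V_up−V_dn)/(S_up−S_dn) = (6.8301−6.6514)/(253.4400−122.8800) = 0.0014. V = [p*·6.8301 + (1−p*)·6.6514]/1.21 = 5.6208. B = V − Δ·S = 5.3580.
Sanity check at the root: Δ(0,0)·S0 + B(0,0) reproduces V0 = 5.6208.

(0,0): Delta=0.0014 Bond=5.3580
(1,0): Delta=0.0160 Bond=4.6854
(1,1): Delta=0.0000 Bond=6.8301
(2,0): Delta=0.1870 Bond=-7.7783
(2,1): Delta=0.0000 Bond=8.2645
(2,2): Delta=0.0000 Bond=8.2645
V0=5.6208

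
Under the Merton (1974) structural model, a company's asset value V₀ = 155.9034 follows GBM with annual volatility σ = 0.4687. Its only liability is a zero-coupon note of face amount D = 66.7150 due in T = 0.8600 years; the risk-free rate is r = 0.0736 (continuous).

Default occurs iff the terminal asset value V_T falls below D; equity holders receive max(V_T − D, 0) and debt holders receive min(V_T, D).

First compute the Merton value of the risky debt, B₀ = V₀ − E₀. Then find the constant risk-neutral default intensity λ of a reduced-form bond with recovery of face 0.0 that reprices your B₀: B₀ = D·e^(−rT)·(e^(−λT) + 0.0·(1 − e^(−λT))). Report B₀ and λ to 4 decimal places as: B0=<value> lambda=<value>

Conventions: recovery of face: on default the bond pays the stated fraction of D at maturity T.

Apply the equity-as-call identities (strike 66.7150, horizon 0.8600 years):
d₁ = [ln(V₀/D) + (r + σ²/2)T] / (σ√T)
   = [ln(155.9034/66.7150) + (0.0736 + 0.5·0.4687²)·0.8600] / (0.4687·√0.8600)
   = [0.848807 + 0.157758] / 0.434654 = 2.315782
d₂ = d₁ − σ√T = 2.315782 − 0.434654 = 1.881127
N(d₁) = 0.989715,  N(d₂) = 0.970023,  e^(−rT) = 0.938666
E₀ = V₀·N(d₁) − D·e^(−rT)·N(d₂)
   = 155.9034·0.989715 − 66.7150·0.938666·0.970023 = 93.554115
B₀ = V₀ − E₀ = 155.9034 − 93.554115 = 62.349285
e^(−λT) = (B₀·e^(rT)/D − 0)/(1 − 0) = (62.3493·1.065342/66.7150 − 0)/1 = 0.99562821
λ = −ln(0.99562821)/0.8600 = 0.005095

B0=62.3493 lambda=0.0051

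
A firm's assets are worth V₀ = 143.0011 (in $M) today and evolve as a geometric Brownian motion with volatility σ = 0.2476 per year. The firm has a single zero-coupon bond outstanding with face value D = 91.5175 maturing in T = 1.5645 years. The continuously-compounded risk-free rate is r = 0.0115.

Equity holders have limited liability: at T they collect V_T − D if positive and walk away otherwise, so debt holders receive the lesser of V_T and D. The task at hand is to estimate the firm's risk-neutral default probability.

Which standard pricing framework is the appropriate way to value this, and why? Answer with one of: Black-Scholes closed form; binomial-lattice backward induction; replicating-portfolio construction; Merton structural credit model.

Key observation: a levered firm with one bullet debt due at 1.5645 years is the canonical structural-credit setup: equity is a call on the firm's assets struck at the face value.

framework: Merton structural credit model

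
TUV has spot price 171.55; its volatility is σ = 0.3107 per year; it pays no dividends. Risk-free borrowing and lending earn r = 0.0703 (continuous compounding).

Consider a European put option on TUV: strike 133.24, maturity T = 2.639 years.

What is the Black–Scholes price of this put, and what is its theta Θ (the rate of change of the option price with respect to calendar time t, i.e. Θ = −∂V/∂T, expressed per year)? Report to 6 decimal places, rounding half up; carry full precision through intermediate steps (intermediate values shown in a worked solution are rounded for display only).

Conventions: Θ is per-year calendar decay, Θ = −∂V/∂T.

σ√T = 0.3107·√2.639 = 0.504732
d₁ = (ln(S/K) + (r+σ²/2)T) / (σ√T) = (ln(171.55/133.24) + (0.0703+0.3107²/2)·2.639) / 0.504732 = (0.252723 + 0.312899) / 0.504732 = 1.120637
d₂ = d₁ − σ√T = 1.120637 − 0.504732 = 0.615905
e^{−rT} = 0.830671
N(−d₁) = 0.131221,  N(−d₂) = 0.268979
Put price V = K·e^{−rT}·N(−d₂) − S·N(−d₁) = 29.770159 − 22.510982 = 7.259177
φ(d₁) = (1/√(2π))·e^{−d₁²/2} = 0.212917
Θ = −S·φ(d₁)·σ/(2√T) + r·K·e^{−rT}·N(−d₂) = −3.492953 + 2.092842 = -1.400111

price = 7.259177
Θ = -1.400111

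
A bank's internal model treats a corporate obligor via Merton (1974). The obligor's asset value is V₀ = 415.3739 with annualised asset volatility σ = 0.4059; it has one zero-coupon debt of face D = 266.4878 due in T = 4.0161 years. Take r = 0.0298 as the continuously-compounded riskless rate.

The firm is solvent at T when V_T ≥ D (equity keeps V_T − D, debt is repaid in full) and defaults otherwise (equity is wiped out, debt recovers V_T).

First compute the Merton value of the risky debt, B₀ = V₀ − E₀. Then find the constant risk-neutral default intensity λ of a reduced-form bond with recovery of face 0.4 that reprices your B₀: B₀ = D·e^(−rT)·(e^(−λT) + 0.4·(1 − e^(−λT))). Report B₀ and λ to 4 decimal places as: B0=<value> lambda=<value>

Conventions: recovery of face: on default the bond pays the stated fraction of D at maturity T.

B0=201.2308 lambda=0.0710

With assets at 415.3739 and a single debt payment of 266.4878 at 4.0161 years:
d₁ = [ln(V₀/D) + (r + σ²/2)T] / (σ√T)
   = [ln(415.3739/266.4878) + (0.0298 + 0.5·0.4059²)·4.0161] / (0.4059·√4.0161)
   = [0.443851 + 0.450516] / 0.813432 = 1.099497
d₂ = d₁ − σ√T = 1.099497 − 0.813432 = 0.286065
N(d₁) = 0.864224,  N(d₂) = 0.612586,  e^(−rT) = 0.887204
E₀ = V₀·N(d₁) − D·e^(−rT)·N(d₂)
   = 415.3739·0.864224 − 266.4878·0.887204·0.612586 = 214.143078
B₀ = V₀ − E₀ = 415.3739 − 214.143078 = 201.230822
e^(−λT) = (B₀·e^(rT)/D − 0.4)/(1 − 0.4) = (201.2308·1.127136/266.4878 − 0.4)/0.6 = 0.75187514
λ = −ln(0.75187514)/4.0161 = 0.071010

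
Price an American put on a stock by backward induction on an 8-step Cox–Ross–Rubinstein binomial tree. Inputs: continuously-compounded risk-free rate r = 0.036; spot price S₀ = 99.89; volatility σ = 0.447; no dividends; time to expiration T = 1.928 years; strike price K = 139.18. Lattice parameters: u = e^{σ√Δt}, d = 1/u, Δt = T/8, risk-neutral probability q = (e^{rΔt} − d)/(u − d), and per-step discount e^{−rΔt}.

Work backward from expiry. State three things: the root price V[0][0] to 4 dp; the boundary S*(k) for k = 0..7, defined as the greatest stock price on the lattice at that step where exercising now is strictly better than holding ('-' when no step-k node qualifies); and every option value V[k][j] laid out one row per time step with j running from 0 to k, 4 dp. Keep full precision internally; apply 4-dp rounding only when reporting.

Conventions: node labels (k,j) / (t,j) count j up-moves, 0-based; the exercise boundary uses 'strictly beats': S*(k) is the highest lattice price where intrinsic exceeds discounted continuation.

price = 48.0048
boundary = - - 64.4049 51.7151 64.4049 80.2085 64.4049 80.2085
tree:
48.0048
60.8404 34.1396
74.7751 45.9515 21.1923
87.4649 59.7646 30.9235 10.3957
97.6544 74.7751 43.6180 16.9008 3.1078
105.8363 87.4649 58.9715 26.7743 5.8601 0.0000
112.4061 97.6544 74.7751 40.8804 11.0501 0.0000 0.0000
117.6814 105.8363 87.4649 58.9715 20.8364 0.0000 0.0000 0.0000
121.9173 112.4061 97.6544 74.7751 39.2900 0.0000 0.0000 0.0000 0.0000

params: Δt=0.24100 u=1.24538 d=0.80297 q=0.46506 e^(-rΔt)=0.99136
t_8 payoffs: 121.9173 112.4061 97.6544 74.7751 39.2900 0.0000 0.0000 0.0000 0.0000
t_7: node(7,0) S=21.4986 payoff=117.6814 vs cont=116.4791 → 117.6814 [stop]  node(7,1) S=33.3437 payoff=105.8363 vs cont=104.6340 → 105.8363 [stop]  node(7,2) S=51.7151 payoff=87.4649 vs cont=86.2626 → 87.4649 [stop]  node(7,3) S=80.2085 payoff=58.9715 vs cont=57.7692 → 58.9715 [stop]  node(7,4) S=124.4009 payoff=14.7791 vs cont=20.8364 → 20.8364 [wait]  node(7,5) S=192.9421 payoff=0.0000 vs cont=0.0000 → 0.0000 [wait]  node(7,6) S=299.2473 payoff=0.0000 vs cont=0.0000 → 0.0000 [wait]  node(7,7) S=464.1234 payoff=0.0000 vs cont=0.0000 → 0.0000 [wait]  ⇒ S*(7)=80.2085
t_6: node(6,0) S=26.7739 payoff=112.4061 vs cont=111.2038 → 112.4061 [stop]  node(6,1) S=41.5256 payoff=97.6544 vs cont=96.4521 → 97.6544 [stop]  node(6,2) S=64.4049 payoff=74.7751 vs cont=73.5728 → 74.7751 [stop]  node(6,3) S=99.8900 payoff=39.2900 vs cont=40.8804 → 40.8804 [wait]  node(6,4) S=154.9263 payoff=0.0000 vs cont=11.0501 → 11.0501 [wait]  node(6,5) S=240.2860 payoff=0.0000 vs cont=0.0000 → 0.0000 [wait]  node(6,6) S=372.6763 payoff=0.0000 vs cont=0.0000 → 0.0000 [wait]  ⇒ S*(6)=64.4049
t_5: node(5,0) S=33.3437 payoff=105.8363 vs cont=104.6340 → 105.8363 [stop]  node(5,1) S=51.7151 payoff=87.4649 vs cont=86.2626 → 87.4649 [stop]  node(5,2) S=80.2085 payoff=58.9715 vs cont=58.5024 → 58.9715 [stop]  node(5,3) S=124.4009 payoff=14.7791 vs cont=26.7743 → 26.7743 [wait]  node(5,4) S=192.9421 payoff=0.0000 vs cont=5.8601 → 5.8601 [wait]  node(5,5) S=299.2473 payoff=0.0000 vs cont=0.0000 → 0.0000 [wait]  ⇒ S*(5)=80.2085
t_4: node(4,0) S=41.5256 payoff=97.6544 vs cont=96.4521 → 97.6544 [stop]  node(4,1) S=64.4049 payoff=74.7751 vs cont=73.5728 → 74.7751 [stop]  node(4,2) S=99.8900 payoff=39.2900 vs cont=43.6180 → 43.6180 [wait]  node(4,3) S=154.9263 payoff=0.0000 vs cont=16.9008 → 16.9008 [wait]  node(4,4) S=240.2860 payoff=0.0000 vs cont=3.1078 → 3.1078 [wait]  ⇒ S*(4)=64.4049
t_3: node(3,0) S=51.7151 payoff=87.4649 vs cont=86.2626 → 87.4649 [stop]  node(3,1) S=80.2085 payoff=58.9715 vs cont=59.7646 → 59.7646 [wait]  node(3,2) S=124.4009 payoff=14.7791 vs cont=30.9235 → 30.9235 [wait]  node(3,3) S=192.9421 payoff=0.0000 vs cont=10.3957 → 10.3957 [wait]  ⇒ S*(3)=51.7151
t_2: node(2,0) S=64.4049 payoff=74.7751 vs cont=73.9384 → 74.7751 [stop]  node(2,1) S=99.8900 payoff=39.2900 vs cont=45.9515 → 45.9515 [wait]  node(2,2) S=154.9263 payoff=0.0000 vs cont=21.1923 → 21.1923 [wait]  ⇒ S*(2)=64.4049
t_1: node(1,0) S=80.2085 payoff=58.9715 vs cont=60.8404 → 60.8404 [wait]  node(1,1) S=124.4009 payoff=14.7791 vs cont=34.1396 → 34.1396 [wait]  ⇒ S*(1)=-
t_0: node(0,0) S=99.8900 payoff=39.2900 vs cont=48.0048 → 48.0048 [wait]  ⇒ S*(0)=-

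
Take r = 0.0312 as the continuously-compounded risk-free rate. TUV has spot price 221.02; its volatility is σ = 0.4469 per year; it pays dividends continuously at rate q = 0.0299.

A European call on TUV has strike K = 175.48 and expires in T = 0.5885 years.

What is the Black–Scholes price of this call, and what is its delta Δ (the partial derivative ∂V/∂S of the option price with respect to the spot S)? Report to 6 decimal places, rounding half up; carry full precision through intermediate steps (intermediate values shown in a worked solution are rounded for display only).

σ√T = 0.4469·√0.5885 = 0.342834
d₁ = (ln(S/K) + (r−q+σ²/2)T) / (σ√T) = (ln(221.02/175.48) + (0.0312−0.0299+0.4469²/2)·0.5885) / 0.342834 = (0.230728 + 0.059533) / 0.342834 = 0.846651
d₂ = d₁ − σ√T = 0.846651 − 0.342834 = 0.503818
e^{−rT} = 0.981806
e^{−qT} = 0.982558
N(d₁) = 0.801405,  N(d₂) = 0.692805
Call price V = S·e^{−qT}·N(d₁) − K·e^{−rT}·N(d₂) = 174.037104 − 119.361592 = 54.675512
Δ = e^{−qT}·N(d₁) = 0.787427

price = 54.675512
Δ = 0.787427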